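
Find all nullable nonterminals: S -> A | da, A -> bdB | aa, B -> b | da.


A nonterminal is nullable iff some alternative derives ε (directly, or every symbol in it is nullable)
Nullable: {}


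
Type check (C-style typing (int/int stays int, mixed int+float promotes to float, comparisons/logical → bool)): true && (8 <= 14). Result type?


Operand types: bool && bool
Rule: logical operators take bool operands and yield bool
Result type: bool


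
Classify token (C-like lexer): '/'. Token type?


Pattern: operator symbol
Type: OPERATOR


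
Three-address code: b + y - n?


Break into single-operator statements:
t1 = b + y
t2 = t1 - n


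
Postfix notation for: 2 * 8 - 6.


Left to right (same or higher precedence on left)
Postfix: 2 8 * 6 -


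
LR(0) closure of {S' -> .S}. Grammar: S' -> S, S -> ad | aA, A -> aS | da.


Start: S' -> .S
For each item with dot before a nonterminal B, add B -> .γ for every B-production
Closure: [S' -> .S, S -> .ad, S -> .aA]


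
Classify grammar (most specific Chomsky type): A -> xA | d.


Right-linear: every RHS is a terminal or a terminal followed by one nonterminal
Classification: Type 3 (Regular)


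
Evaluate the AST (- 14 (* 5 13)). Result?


Evaluate inner: (* 5 13) = 65
Evaluate root: (- 14 65) = -51
Result: -51


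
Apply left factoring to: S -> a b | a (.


Common prefix: 'a'
Factored: S -> a S', S' -> b | (


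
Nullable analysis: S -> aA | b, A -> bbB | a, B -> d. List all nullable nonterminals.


A nonterminal is nullable iff some alternative derives ε (directly, or every symbol in it is nullable)
Nullable: {}


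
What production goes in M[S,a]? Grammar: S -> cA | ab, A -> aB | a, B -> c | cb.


For [S, a]: 'a' ∈ FIRST(ab)
Entry: S -> ab


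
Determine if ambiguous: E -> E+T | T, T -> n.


precedence layered via separate nonterminal T: deterministic
Unambiguous


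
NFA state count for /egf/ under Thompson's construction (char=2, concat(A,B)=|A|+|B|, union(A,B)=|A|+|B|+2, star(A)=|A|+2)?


Syntax tree has 3 char leaf(s), 0 union(s), 0 star(s)
chars contribute 3×2 = 6; each union adds +2; each star adds +2
Total: 6 + 0 + 0 = 6 states


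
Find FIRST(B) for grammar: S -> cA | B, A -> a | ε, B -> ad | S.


Per alternative of B: FIRST(ad) = {a}; FIRST(S) = {a, c}
FIRST(B) = {a, c}


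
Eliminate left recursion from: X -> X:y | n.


Left-recursive alternatives: X:y; non-recursive: n
Introduce X': X -> nX', X' -> :yX' | ε


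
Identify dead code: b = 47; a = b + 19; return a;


b is read by a's definition; a is returned
No dead code


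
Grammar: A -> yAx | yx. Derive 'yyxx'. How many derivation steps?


Derivation: A => yAx => yyxx
Steps: 2


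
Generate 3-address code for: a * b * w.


Break into single-operator statements:
t1 = a * b
t2 = t1 * w


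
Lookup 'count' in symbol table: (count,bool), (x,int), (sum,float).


Lookup 'count' → type bool


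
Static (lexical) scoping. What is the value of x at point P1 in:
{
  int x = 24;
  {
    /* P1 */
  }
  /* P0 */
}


P1's block does not declare x; resolves to the enclosing declaration at depth 0
x = 24


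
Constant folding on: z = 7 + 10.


7 + 10 = 17 at compile time
Optimized: z = 17


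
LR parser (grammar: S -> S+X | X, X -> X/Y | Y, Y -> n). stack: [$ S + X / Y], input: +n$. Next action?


handle 'X/Y' on top
Action: reduce (X -> X/Y)


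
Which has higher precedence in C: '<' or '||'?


'<' is relational (level 7); '||' is logical OR (level 1)
Higher level binds tighter
'<' has higher precedence than '||'


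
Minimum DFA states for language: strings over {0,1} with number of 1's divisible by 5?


Track (count of 1) mod 5: states 0..4, accept at 0
Minimal DFA: 5 states


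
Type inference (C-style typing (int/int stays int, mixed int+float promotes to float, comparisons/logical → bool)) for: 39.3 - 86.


Operand types: float - int
Rule: mixed int/float promotes to float; int/int stays int
Result type: float


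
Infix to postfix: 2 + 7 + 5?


Left to right (same or higher precedence on left)
Postfix: 2 7 + 5 +


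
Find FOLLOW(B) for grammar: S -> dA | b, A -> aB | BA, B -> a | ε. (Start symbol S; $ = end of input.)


$ ∈ FOLLOW(S). For each A -> αBβ: add FIRST(β)\{ε} to FOLLOW(B); if β nullable, add FOLLOW(A).
FOLLOW(B) = {$, a}


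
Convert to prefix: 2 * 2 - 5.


left-to-right (same/higher precedence on left): tree is (- (* 2 2) 5)
Prefix: - * 2 2 5


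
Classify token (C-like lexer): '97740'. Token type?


Pattern: digits only
Type: INTEGER_LITERAL


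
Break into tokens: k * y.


Scan left to right, longest-match per lexeme
Tokens: ID(k), OP(*), ID(y)


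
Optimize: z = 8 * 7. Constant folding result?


8 * 7 = 56 at compile time
Optimized: z = 56


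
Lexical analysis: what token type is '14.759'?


Pattern: digits with a decimal point
Type: FLOAT_LITERAL


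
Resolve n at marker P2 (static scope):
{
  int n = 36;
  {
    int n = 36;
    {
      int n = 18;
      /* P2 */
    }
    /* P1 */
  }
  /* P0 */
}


n declared in the same block as P2
n = 18


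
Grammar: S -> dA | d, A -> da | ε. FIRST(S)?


Per alternative of S: FIRST(dA) = {d}; FIRST(d) = {d}
FIRST(S) = {d}


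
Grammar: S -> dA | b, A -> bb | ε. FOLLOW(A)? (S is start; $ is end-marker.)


$ ∈ FOLLOW(S). For each A -> αBβ: add FIRST(β)\{ε} to FOLLOW(B); if β nullable, add FOLLOW(A).
FOLLOW(A) = {$}


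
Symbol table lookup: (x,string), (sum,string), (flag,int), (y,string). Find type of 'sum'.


Lookup 'sum' → type string


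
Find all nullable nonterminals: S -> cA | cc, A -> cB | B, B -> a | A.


A nonterminal is nullable iff some alternative derives ε (directly, or every symbol in it is nullable)
Nullable: {}


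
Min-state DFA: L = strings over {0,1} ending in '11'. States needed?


Track the longest suffix of input matching a prefix of '11': 3 classes (prefixes of length 0..2)
Minimal DFA: 3 states


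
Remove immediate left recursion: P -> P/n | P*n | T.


Left-recursive alternatives: P/n, P*n; non-recursive: T
Introduce P': P -> TP', P' -> /nP' | *nP' | ε


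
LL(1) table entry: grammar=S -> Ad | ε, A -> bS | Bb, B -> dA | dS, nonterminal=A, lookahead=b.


For [A, b]: 'b' ∈ FIRST(bS)
Entry: A -> bS


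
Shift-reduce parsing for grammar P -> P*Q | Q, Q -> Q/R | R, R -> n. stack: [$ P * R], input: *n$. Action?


'R' (not preceded by Q/) is the handle for Q -> R
Action: reduce (Q -> R)


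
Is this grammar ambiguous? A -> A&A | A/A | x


'x&x/x' has two parse trees (no precedence encoded between & and /)
Ambiguous


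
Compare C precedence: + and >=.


'+' is additive (level 9); '>=' is relational (level 7)
Higher level binds tighter
'+' has higher precedence than '>='


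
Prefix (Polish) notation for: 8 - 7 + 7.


left-to-right (same/higher precedence on left): tree is (+ (- 8 7) 7)
Prefix: + - 8 7 7


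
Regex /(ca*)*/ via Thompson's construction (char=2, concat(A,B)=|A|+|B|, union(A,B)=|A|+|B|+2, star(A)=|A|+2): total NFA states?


Syntax tree has 2 char leaf(s), 0 union(s), 2 star(s)
chars contribute 2×2 = 4; each union adds +2; each star adds +2
Total: 4 + 0 + 4 = 8 states


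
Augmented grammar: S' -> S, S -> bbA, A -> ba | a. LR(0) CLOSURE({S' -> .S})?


Start: S' -> .S
For each item with dot before a nonterminal B, add B -> .γ for every B-production
Closure: [S' -> .S, S -> .bbA]


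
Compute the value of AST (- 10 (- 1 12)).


Evaluate inner: (- 1 12) = -11
Evaluate root: (- 10 -11) = 21
Result: 21


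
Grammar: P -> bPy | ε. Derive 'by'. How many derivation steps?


Derivation: P => bPy => by
Steps: 2


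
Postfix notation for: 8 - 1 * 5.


* has higher precedence, evaluate 1*5 first
Postfix: 8 1 5 * -


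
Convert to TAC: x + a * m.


Break into single-operator statements:
t1 = a * m
t2 = x + t1


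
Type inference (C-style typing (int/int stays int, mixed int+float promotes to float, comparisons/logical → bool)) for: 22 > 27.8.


Operand types: int > float
Rule: comparison yields bool
Result type: bool


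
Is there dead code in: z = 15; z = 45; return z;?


first assignment to z is overwritten before any read
Dead: 'z = 15'


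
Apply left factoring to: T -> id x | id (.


Common prefix: 'id'
Factored: T -> id T', T' -> x | (


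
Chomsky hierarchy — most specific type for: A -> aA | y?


Right-linear: every RHS is a terminal or a terminal followed by one nonterminal
Classification: Type 3 (Regular)


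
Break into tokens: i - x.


Scan left to right, longest-match per lexeme
Tokens: ID(i), OP(-), ID(x)


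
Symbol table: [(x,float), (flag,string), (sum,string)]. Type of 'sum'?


Lookup 'sum' → type string


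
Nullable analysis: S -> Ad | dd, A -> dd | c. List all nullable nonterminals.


A nonterminal is nullable iff some alternative derives ε (directly, or every symbol in it is nullable)
Nullable: {}


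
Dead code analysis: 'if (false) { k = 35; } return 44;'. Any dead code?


condition is constant false, so the whole block is unreachable
Dead: 'if (false) { k = 35; }'


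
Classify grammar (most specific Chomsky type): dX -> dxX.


LHS has context (more than one symbol) and |LHS| ≤ |RHS|
Classification: Type 1 (Context-Sensitive)


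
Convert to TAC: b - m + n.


Break into single-operator statements:
t1 = b - m
t2 = t1 + n


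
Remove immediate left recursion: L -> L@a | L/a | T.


Left-recursive alternatives: L@a, L/a; non-recursive: T
Introduce L': L -> TL', L' -> @aL' | /aL' | ε


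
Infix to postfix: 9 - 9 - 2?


Left to right (same or higher precedence on left)
Postfix: 9 9 - 2 -


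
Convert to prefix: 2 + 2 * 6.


'*' binds tighter: tree is (+ 2 (* 2 6))
Prefix: + 2 * 2 6


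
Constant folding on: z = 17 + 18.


17 + 18 = 35 at compile time
Optimized: z = 35


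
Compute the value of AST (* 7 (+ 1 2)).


Evaluate inner: (+ 1 2) = 3
Evaluate root: (* 7 3) = 21
Result: 21


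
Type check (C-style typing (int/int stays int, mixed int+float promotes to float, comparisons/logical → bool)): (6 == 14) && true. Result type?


Operand types: bool && bool
Rule: logical operators take bool operands and yield bool
Result type: bool


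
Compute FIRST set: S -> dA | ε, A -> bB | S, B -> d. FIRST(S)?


Per alternative of S: FIRST(dA) = {d}; FIRST(ε) = {ε}
FIRST(S) = {d, ε}


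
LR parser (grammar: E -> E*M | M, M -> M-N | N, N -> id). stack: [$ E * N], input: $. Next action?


'N' (not preceded by M-) is the handle for M -> N
Action: reduce (M -> N)


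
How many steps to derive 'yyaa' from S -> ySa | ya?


Derivation: S => ySa => yyaa
Steps: 2


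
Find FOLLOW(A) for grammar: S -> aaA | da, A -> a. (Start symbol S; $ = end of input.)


$ ∈ FOLLOW(S). For each A -> αBβ: add FIRST(β)\{ε} to FOLLOW(B); if β nullable, add FOLLOW(A).
FOLLOW(A) = {$}


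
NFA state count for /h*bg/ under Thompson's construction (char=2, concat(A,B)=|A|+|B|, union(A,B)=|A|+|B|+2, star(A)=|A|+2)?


Syntax tree has 3 char leaf(s), 0 union(s), 1 star(s)
chars contribute 3×2 = 6; each union adds +2; each star adds +2
Total: 6 + 0 + 2 = 8 states


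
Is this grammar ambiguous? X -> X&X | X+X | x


'x&x+x' has two parse trees (no precedence encoded between & and +)
Ambiguous


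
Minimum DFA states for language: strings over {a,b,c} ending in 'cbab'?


Track the longest suffix of input matching a prefix of 'cbab': 5 classes (prefixes of length 0..4)
Minimal DFA: 5 states


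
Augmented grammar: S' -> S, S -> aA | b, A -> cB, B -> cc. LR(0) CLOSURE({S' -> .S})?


Start: S' -> .S
For each item with dot before a nonterminal B, add B -> .γ for every B-production
Closure: [S' -> .S, S -> .aA, S -> .b]


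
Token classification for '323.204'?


Pattern: digits with a decimal point
Type: FLOAT_LITERAL


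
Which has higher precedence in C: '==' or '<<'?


'<<' is shift (level 8); '==' is equality (level 6)
Higher level binds tighter
'<<' has higher precedence than '=='


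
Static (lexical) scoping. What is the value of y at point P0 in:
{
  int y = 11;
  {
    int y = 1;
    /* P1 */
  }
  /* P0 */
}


y declared in the same block as P0
y = 11


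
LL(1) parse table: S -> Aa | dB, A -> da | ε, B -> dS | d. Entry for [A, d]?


For [A, d]: 'd' ∈ FIRST(da)
Entry: A -> da


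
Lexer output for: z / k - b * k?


Scan left to right, longest-match per lexeme
Tokens: ID(z), OP(/), ID(k), OP(-), ID(b), OP(*), ID(k)


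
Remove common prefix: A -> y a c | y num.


Common prefix: 'y'
Factored: A -> y A', A' -> a c | num


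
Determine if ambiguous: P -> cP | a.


right-linear, alternatives start with distinct terminals 'c' vs 'a': unique leftmost derivation
Unambiguous


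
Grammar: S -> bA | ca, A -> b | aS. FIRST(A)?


Per alternative of A: FIRST(b) = {b}; FIRST(aS) = {a}
FIRST(A) = {a, b}


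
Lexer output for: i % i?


Scan left to right, longest-match per lexeme
Tokens: ID(i), OP(%), ID(i)


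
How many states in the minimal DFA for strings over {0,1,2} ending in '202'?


Track the longest suffix of input matching a prefix of '202': 4 classes (prefixes of length 0..3)
Minimal DFA: 4 states


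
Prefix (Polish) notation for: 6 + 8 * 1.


'*' binds tighter: tree is (+ 6 (* 8 1))
Prefix: + 6 * 8 1


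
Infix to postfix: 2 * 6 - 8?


Left to right (same or higher precedence on left)
Postfix: 2 6 * 8 -


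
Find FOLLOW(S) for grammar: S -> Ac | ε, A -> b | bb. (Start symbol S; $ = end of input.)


$ ∈ FOLLOW(S). For each A -> αBβ: add FIRST(β)\{ε} to FOLLOW(B); if β nullable, add FOLLOW(A).
FOLLOW(S) = {$}


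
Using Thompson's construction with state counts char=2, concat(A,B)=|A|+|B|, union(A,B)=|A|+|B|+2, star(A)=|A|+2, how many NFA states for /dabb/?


Syntax tree has 4 char leaf(s), 0 union(s), 0 star(s)
chars contribute 4×2 = 8; each union adds +2; each star adds +2
Total: 8 + 0 + 0 = 8 states


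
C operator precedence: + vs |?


'+' is additive (level 9); '|' is bitwise OR (level 3)
Higher level binds tighter
'+' has higher precedence than '|'


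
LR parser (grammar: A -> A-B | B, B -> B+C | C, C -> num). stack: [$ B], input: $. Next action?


lookahead ∉ {+} so B won't extend; reduce A -> B
Action: reduce (A -> B)


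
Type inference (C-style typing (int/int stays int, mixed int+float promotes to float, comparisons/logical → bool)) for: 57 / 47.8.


Operand types: int / float
Rule: mixed int/float promotes to float; int/int stays int
Result type: float


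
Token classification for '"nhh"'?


Pattern: double-quoted sequence
Type: STRING_LITERAL


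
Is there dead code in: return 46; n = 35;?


statement follows a return and is unreachable
Dead: 'n = 35'


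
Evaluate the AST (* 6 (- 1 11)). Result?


Evaluate inner: (- 1 11) = -10
Evaluate root: (* 6 -10) = -60
Result: -60


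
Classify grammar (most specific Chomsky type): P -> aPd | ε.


Single nonterminal LHS, but a^n d^n is not regular
Classification: Type 2 (Context-Free)


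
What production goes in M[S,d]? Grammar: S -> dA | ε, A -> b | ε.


For [S, d]: 'd' ∈ FIRST(dA)
Entry: S -> dA


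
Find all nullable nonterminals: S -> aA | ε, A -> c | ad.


A nonterminal is nullable iff some alternative derives ε (directly, or every symbol in it is nullable)
Nullable: {S}


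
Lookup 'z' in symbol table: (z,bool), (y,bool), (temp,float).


Lookup 'z' → type bool


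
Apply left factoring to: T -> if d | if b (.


Common prefix: 'if'
Factored: T -> if T', T' -> d | b (


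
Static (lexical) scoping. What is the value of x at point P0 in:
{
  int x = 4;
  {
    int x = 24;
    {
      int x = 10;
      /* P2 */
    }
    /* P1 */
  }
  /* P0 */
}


x declared in the same block as P0
x = 4


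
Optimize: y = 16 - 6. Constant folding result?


16 - 6 = 10 at compile time
Optimized: y = 10


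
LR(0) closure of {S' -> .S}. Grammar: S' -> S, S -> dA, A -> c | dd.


Start: S' -> .S
For each item with dot before a nonterminal B, add B -> .γ for every B-production
Closure: [S' -> .S, S -> .dA]


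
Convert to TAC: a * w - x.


Break into single-operator statements:
t1 = a * w
t2 = t1 - x


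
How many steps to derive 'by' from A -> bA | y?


Derivation: A => bA => by
Steps: 2


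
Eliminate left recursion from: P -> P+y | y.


Left-recursive alternatives: P+y; non-recursive: y
Introduce P': P -> yP', P' -> +yP' | ε


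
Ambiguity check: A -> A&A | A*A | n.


'n&n*n' has two parse trees (no precedence encoded between & and *)
Ambiguous


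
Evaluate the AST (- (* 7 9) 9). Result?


Evaluate inner: (* 7 9) = 63
Evaluate root: (- 63 9) = 54
Result: 54


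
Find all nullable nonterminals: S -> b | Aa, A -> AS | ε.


A nonterminal is nullable iff some alternative derives ε (directly, or every symbol in it is nullable)
Nullable: {A}


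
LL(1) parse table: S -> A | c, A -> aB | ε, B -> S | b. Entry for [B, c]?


For [B, c]: 'c' ∈ FIRST(S)
Entry: B -> S


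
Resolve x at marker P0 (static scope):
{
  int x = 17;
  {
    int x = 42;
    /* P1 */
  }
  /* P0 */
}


x declared in the same block as P0
x = 17


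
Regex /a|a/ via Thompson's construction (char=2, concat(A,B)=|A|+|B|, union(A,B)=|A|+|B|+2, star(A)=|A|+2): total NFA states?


Syntax tree has 2 char leaf(s), 1 union(s), 0 star(s)
chars contribute 2×2 = 4; each union adds +2; each star adds +2
Total: 4 + 2 + 0 = 6 states


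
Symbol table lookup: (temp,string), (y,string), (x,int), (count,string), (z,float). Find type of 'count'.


Lookup 'count' → type string


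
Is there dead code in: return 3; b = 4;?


statement follows a return and is unreachable
Dead: 'b = 4'


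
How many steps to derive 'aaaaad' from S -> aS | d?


Derivation: S => aS => aaS => aaaS => aaaaS => aaaaaS => aaaaad
Steps: 6


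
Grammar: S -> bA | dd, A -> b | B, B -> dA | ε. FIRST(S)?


Per alternative of S: FIRST(bA) = {b}; FIRST(dd) = {d}
FIRST(S) = {b, d}


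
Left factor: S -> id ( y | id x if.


Common prefix: 'id'
Factored: S -> id S', S' -> ( y | x if


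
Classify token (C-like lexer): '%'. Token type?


Pattern: operator symbol
Type: OPERATOR


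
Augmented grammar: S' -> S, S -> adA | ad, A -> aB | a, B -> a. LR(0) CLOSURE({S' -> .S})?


Start: S' -> .S
For each item with dot before a nonterminal B, add B -> .γ for every B-production
Closure: [S' -> .S, S -> .adA, S -> .ad]


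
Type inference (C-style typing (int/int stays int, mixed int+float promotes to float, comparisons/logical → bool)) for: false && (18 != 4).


Operand types: bool && bool
Rule: logical operators take bool operands and yield bool
Result type: bool


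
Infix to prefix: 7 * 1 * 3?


left-to-right (same/higher precedence on left): tree is (* (* 7 1) 3)
Prefix: * * 7 1 3


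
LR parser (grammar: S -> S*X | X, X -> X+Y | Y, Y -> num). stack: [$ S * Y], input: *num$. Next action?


'Y' (not preceded by X+) is the handle for X -> Y
Action: reduce (X -> Y)


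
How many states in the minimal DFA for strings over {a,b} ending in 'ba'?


Track the longest suffix of input matching a prefix of 'ba': 3 classes (prefixes of length 0..2)
Minimal DFA: 3 states


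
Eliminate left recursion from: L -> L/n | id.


Left-recursive alternatives: L/n; non-recursive: id
Introduce L': L -> idL', L' -> /nL' | ε


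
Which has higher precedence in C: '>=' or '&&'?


'>=' is relational (level 7); '&&' is logical AND (level 2)
Higher level binds tighter
'>=' has higher precedence than '&&'


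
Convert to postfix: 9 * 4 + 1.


Left to right (same or higher precedence on left)
Postfix: 9 4 * 1 +


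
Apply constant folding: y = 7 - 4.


7 - 4 = 3 at compile time
Optimized: y = 3


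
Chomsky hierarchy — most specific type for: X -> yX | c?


Right-linear: every RHS is a terminal or a terminal followed by one nonterminal
Classification: Type 3 (Regular)


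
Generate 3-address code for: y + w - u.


Break into single-operator statements:
t1 = y + w
t2 = t1 - u


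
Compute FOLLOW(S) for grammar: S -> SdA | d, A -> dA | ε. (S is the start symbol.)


$ ∈ FOLLOW(S). For each A -> αBβ: add FIRST(β)\{ε} to FOLLOW(B); if β nullable, add FOLLOW(A).
FOLLOW(S) = {$, d}


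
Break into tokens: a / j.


Scan left to right, longest-match per lexeme
Tokens: ID(a), OP(/), ID(j)


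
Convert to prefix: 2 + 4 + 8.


left-to-right (same/higher precedence on left): tree is (+ (+ 2 4) 8)
Prefix: + + 2 4 8


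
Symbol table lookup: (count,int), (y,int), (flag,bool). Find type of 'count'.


Lookup 'count' → type int


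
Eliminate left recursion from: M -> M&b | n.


Left-recursive alternatives: M&b; non-recursive: n
Introduce M': M -> nM', M' -> &bM' | ε


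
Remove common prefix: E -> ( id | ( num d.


Common prefix: '('
Factored: E -> ( E', E' -> id | num d


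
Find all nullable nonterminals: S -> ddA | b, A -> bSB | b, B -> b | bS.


A nonterminal is nullable iff some alternative derives ε (directly, or every symbol in it is nullable)
Nullable: {}


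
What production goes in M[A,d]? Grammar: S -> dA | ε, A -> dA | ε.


For [A, d]: 'd' ∈ FIRST(dA)
Entry: A -> dA


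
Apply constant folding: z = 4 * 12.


4 * 12 = 48 at compile time
Optimized: z = 48


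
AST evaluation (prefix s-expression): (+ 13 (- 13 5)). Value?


Evaluate inner: (- 13 5) = 8
Evaluate root: (+ 13 8) = 21
Result: 21


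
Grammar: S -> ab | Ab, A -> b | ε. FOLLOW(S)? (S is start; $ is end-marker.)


$ ∈ FOLLOW(S). For each A -> αBβ: add FIRST(β)\{ε} to FOLLOW(B); if β nullable, add FOLLOW(A).
FOLLOW(S) = {$}


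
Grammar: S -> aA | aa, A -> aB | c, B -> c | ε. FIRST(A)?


Per alternative of A: FIRST(aB) = {a}; FIRST(c) = {c}
FIRST(A) = {a, c}


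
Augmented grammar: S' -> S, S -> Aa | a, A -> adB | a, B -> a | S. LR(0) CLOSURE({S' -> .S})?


Start: S' -> .S
For each item with dot before a nonterminal B, add B -> .γ for every B-production
Closure: [S' -> .S, S -> .Aa, S -> .a, A -> .adB, A -> .a]


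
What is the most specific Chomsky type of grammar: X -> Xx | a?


Left-linear: every RHS is a terminal or one nonterminal followed by a terminal
Classification: Type 3 (Regular)


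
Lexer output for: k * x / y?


Scan left to right, longest-match per lexeme
Tokens: ID(k), OP(*), ID(x), OP(/), ID(y)


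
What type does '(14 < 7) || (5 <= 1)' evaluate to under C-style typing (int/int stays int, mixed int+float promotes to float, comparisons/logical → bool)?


Operand types: bool || bool
Rule: logical operators take bool operands and yield bool
Result type: bool


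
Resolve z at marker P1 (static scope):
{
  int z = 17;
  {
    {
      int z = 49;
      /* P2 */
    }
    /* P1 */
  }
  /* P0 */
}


P1's block does not declare z; resolves to the enclosing declaration at depth 0
z = 17


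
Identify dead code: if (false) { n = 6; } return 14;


condition is constant false, so the whole block is unreachable
Dead: 'if (false) { n = 6; }'


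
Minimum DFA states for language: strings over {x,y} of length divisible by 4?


Track length mod 4: states 0..3, accept at 0
Minimal DFA: 4 states


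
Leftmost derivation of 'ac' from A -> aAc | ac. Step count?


Derivation: A => ac
Steps: 1


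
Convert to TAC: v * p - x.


Break into single-operator statements:
t1 = v * p
t2 = t1 - x


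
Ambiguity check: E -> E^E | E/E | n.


'n^n/n' has two parse trees (no precedence encoded between ^ and /)
Ambiguous


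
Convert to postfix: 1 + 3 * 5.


* has higher precedence, evaluate 3*5 first
Postfix: 1 3 5 * +


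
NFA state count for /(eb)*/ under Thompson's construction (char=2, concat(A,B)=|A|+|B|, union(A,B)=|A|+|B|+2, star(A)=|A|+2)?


Syntax tree has 2 char leaf(s), 0 union(s), 1 star(s)
chars contribute 2×2 = 4; each union adds +2; each star adds +2
Total: 4 + 0 + 2 = 6 states


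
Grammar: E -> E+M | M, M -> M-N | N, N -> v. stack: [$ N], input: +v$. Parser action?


'N' (not preceded by M-) is the handle for M -> N
Action: reduce (M -> N)


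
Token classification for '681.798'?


Pattern: digits with a decimal point
Type: FLOAT_LITERAL


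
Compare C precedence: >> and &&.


'>>' is shift (level 8); '&&' is logical AND (level 2)
Higher level binds tighter
'>>' has higher precedence than '&&'


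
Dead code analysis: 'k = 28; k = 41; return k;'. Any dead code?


first assignment to k is overwritten before any read
Dead: 'k = 28'


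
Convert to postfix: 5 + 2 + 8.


Left to right (same or higher precedence on left)
Postfix: 5 2 + 8 +


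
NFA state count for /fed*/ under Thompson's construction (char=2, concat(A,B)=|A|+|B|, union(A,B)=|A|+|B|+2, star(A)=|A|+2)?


Syntax tree has 3 char leaf(s), 0 union(s), 1 star(s)
chars contribute 3×2 = 6; each union adds +2; each star adds +2
Total: 6 + 0 + 2 = 8 states


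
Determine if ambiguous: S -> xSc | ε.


balanced x^n…c^n: each string has a unique parse
Unambiguous


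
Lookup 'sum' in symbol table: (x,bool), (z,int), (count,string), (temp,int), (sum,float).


Lookup 'sum' → type float


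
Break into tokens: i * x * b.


Scan left to right, longest-match per lexeme
Tokens: ID(i), OP(*), ID(x), OP(*), ID(b)


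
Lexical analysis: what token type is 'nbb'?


Pattern: letter/underscore followed by alphanumerics, not a keyword
Type: IDENTIFIER


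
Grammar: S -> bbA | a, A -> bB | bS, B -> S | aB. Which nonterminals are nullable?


A nonterminal is nullable iff some alternative derives ε (directly, or every symbol in it is nullable)
Nullable: {}


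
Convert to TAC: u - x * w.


Break into single-operator statements:
t1 = x * w
t2 = u - t1


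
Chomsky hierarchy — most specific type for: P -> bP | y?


Right-linear: every RHS is a terminal or a terminal followed by one nonterminal
Classification: Type 3 (Regular)


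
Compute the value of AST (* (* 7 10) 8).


Evaluate inner: (* 7 10) = 70
Evaluate root: (* 70 8) = 560
Result: 560


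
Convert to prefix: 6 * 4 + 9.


left-to-right (same/higher precedence on left): tree is (+ (* 6 4) 9)
Prefix: + * 6 4 9


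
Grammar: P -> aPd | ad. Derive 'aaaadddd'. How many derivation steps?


Derivation: P => aPd => aaPdd => aaaPddd => aaaadddd
Steps: 4


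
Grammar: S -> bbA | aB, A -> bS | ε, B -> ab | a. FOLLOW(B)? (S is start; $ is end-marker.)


$ ∈ FOLLOW(S). For each A -> αBβ: add FIRST(β)\{ε} to FOLLOW(B); if β nullable, add FOLLOW(A).
FOLLOW(B) = {$}


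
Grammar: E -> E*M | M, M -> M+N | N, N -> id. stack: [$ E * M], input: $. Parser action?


handle 'E*M' on top; lookahead ∈ FOLLOW(E) = {*, $}
Action: reduce (E -> E*M)


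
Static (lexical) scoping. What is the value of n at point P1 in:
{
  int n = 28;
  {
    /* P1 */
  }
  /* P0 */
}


P1's block does not declare n; resolves to the enclosing declaration at depth 0
n = 28


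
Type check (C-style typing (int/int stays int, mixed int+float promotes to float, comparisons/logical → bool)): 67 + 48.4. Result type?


Operand types: int + float
Rule: mixed int/float promotes to float; int/int stays int
Result type: float


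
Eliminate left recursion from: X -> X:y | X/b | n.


Left-recursive alternatives: X:y, X/b; non-recursive: n
Introduce X': X -> nX', X' -> :yX' | /bX' | ε


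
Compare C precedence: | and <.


'<' is relational (level 7); '|' is bitwise OR (level 3)
Higher level binds tighter
'<' has higher precedence than '|'


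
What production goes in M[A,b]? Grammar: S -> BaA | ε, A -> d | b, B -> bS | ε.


For [A, b]: 'b' ∈ FIRST(b)
Entry: A -> b


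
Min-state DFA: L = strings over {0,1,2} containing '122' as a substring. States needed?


KMP-style automaton: 3 progress states + 1 absorbing accept = 4
Minimal DFA: 4 states


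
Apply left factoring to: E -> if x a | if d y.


Common prefix: 'if'
Factored: E -> if E', E' -> x a | d y


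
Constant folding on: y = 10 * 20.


10 * 20 = 200 at compile time
Optimized: y = 200


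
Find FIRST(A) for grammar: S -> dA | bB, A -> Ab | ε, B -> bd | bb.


Per alternative of A: FIRST(Ab) = {b}; FIRST(ε) = {ε}
FIRST(A) = {b, ε}


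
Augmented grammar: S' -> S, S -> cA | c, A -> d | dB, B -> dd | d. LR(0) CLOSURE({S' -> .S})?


Start: S' -> .S
For each item with dot before a nonterminal B, add B -> .γ for every B-production
Closure: [S' -> .S, S -> .cA, S -> .c]


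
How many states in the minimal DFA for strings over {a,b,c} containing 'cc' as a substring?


KMP-style automaton: 2 progress states + 1 absorbing accept = 3
Minimal DFA: 3 states


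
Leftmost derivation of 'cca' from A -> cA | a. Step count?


Derivation: A => cA => ccA => cca
Steps: 3


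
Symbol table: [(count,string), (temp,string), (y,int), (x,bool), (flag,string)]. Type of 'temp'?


Lookup 'temp' → type string


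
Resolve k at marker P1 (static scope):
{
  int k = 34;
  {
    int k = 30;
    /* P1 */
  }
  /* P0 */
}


k declared in the same block as P1
k = 30


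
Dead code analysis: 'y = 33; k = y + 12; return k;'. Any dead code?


y is read by k's definition; k is returned
No dead code


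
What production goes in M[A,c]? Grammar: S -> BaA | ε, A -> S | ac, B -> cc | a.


For [A, c]: 'c' ∈ FIRST(S)
Entry: A -> S


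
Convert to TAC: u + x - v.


Break into single-operator statements:
t1 = u + x
t2 = t1 - v


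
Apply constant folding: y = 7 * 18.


7 * 18 = 126 at compile time
Optimized: y = 126


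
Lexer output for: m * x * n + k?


Scan left to right, longest-match per lexeme
Tokens: ID(m), OP(*), ID(x), OP(*), ID(n), OP(+), ID(k)


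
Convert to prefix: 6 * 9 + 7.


left-to-right (same/higher precedence on left): tree is (+ (* 6 9) 7)
Prefix: + * 6 9 7


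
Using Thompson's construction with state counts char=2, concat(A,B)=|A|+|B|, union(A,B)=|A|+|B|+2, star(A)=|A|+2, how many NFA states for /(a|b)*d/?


Syntax tree has 3 char leaf(s), 1 union(s), 1 star(s)
chars contribute 3×2 = 6; each union adds +2; each star adds +2
Total: 6 + 2 + 2 = 10 states


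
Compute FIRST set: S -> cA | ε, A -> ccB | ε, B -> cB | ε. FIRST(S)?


Per alternative of S: FIRST(cA) = {c}; FIRST(ε) = {ε}
FIRST(S) = {c, ε}


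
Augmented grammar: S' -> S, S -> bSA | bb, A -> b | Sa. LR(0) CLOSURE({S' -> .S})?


Start: S' -> .S
For each item with dot before a nonterminal B, add B -> .γ for every B-production
Closure: [S' -> .S, S -> .bSA, S -> .bb]


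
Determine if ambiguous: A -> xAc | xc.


balanced x^n…c^n: each string has a unique parse
Unambiguous


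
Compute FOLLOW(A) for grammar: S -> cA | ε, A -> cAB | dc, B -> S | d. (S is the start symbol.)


$ ∈ FOLLOW(S). For each A -> αBβ: add FIRST(β)\{ε} to FOLLOW(B); if β nullable, add FOLLOW(A).
FOLLOW(A) = {$, c, d}


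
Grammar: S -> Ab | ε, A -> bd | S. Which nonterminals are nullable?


A nonterminal is nullable iff some alternative derives ε (directly, or every symbol in it is nullable)
Nullable: {A, S}


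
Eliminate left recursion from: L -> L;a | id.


Left-recursive alternatives: L;a; non-recursive: id
Introduce L': L -> idL', L' -> ;aL' | ε


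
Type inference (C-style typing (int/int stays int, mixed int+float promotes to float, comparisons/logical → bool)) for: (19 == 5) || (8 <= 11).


Operand types: bool || bool
Rule: logical operators take bool operands and yield bool
Result type: bool


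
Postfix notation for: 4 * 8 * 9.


Left to right (same or higher precedence on left)
Postfix: 4 8 * 9 *


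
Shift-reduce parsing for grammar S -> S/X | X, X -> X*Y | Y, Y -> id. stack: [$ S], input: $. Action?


start symbol S on stack, input exhausted
Action: accept


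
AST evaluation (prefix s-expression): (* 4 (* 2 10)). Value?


Evaluate inner: (* 2 10) = 20
Evaluate root: (* 4 20) = 80
Result: 80


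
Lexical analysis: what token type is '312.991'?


Pattern: digits with a decimal point
Type: FLOAT_LITERAL


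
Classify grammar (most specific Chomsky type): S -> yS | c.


Right-linear: every RHS is a terminal or a terminal followed by one nonterminal
Classification: Type 3 (Regular)


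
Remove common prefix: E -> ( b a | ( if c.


Common prefix: '('
Factored: E -> ( E', E' -> b a | if c


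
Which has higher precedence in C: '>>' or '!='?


'>>' is shift (level 8); '!=' is equality (level 6)
Higher level binds tighter
'>>' has higher precedence than '!='


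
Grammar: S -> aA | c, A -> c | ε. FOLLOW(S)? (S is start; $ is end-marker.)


$ ∈ FOLLOW(S). For each A -> αBβ: add FIRST(β)\{ε} to FOLLOW(B); if β nullable, add FOLLOW(A).
FOLLOW(S) = {$}


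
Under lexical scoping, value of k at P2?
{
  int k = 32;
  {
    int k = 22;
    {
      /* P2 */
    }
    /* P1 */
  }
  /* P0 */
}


P2's block does not declare k; resolves to the enclosing declaration at depth 1
k = 22


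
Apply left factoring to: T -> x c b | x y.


Common prefix: 'x'
Factored: T -> x T', T' -> c b | y


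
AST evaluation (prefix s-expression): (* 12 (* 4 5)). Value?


Evaluate inner: (* 4 5) = 20
Evaluate root: (* 12 20) = 240
Result: 240


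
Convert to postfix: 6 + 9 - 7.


Left to right (same or higher precedence on left)
Postfix: 6 9 + 7 -


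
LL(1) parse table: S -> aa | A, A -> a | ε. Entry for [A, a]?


For [A, a]: 'a' ∈ FIRST(a)
Entry: A -> a


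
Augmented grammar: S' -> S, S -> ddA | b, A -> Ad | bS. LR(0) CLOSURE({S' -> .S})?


Start: S' -> .S
For each item with dot before a nonterminal B, add B -> .γ for every B-production
Closure: [S' -> .S, S -> .ddA, S -> .b]


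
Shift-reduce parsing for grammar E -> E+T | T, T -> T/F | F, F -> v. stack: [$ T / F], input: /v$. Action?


handle 'T/F' on top
Action: reduce (T -> T/F)


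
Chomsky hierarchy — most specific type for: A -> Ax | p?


Left-linear: every RHS is a terminal or one nonterminal followed by a terminal
Classification: Type 3 (Regular)


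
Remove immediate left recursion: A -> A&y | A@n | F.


Left-recursive alternatives: A&y, A@n; non-recursive: F
Introduce A': A -> FA', A' -> &yA' | @nA' | ε


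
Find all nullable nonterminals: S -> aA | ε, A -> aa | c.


A nonterminal is nullable iff some alternative derives ε (directly, or every symbol in it is nullable)
Nullable: {S}


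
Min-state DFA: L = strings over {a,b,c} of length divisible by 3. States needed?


Track length mod 3: states 0..2, accept at 0
Minimal DFA: 3 states


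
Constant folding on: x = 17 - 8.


17 - 8 = 9 at compile time
Optimized: x = 9


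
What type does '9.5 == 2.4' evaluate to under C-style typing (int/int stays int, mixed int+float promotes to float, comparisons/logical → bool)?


Operand types: float == float
Rule: comparison yields bool
Result type: bool


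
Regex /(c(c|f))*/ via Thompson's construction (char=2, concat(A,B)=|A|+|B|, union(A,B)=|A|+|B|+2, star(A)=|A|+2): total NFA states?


Syntax tree has 3 char leaf(s), 1 union(s), 1 star(s)
chars contribute 3×2 = 6; each union adds +2; each star adds +2
Total: 6 + 2 + 2 = 10 states


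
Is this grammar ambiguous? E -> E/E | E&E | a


'a/a&a' has two parse trees (no precedence encoded between / and &)
Ambiguous


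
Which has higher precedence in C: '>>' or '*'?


'*' is multiplicative (level 10); '>>' is shift (level 8)
Higher level binds tighter
'*' has higher precedence than '>>'


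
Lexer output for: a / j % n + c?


Scan left to right, longest-match per lexeme
Tokens: ID(a), OP(/), ID(j), OP(%), ID(n), OP(+), ID(c)


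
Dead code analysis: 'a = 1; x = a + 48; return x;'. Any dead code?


a is read by x's definition; x is returned
No dead code


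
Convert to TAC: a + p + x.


Break into single-operator statements:
t1 = a + p
t2 = t1 + x


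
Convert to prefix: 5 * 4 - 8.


left-to-right (same/higher precedence on left): tree is (- (* 5 4) 8)
Prefix: - * 5 4 8


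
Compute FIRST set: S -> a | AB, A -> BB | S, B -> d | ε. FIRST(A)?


Per alternative of A: FIRST(BB) = {d, ε}; FIRST(S) = {a, d, ε}
FIRST(A) = {a, d, ε}


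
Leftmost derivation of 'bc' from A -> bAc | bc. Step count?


Derivation: A => bc
Steps: 1


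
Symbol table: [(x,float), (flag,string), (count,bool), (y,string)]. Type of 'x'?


Lookup 'x' → type float


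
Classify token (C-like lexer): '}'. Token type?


Pattern: delimiter/punctuation
Type: PUNCTUATION


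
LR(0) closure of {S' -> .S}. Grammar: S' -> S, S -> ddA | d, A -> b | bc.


Start: S' -> .S
For each item with dot before a nonterminal B, add B -> .γ for every B-production
Closure: [S' -> .S, S -> .ddA, S -> .d]


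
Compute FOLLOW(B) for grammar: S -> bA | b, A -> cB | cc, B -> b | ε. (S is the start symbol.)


$ ∈ FOLLOW(S). For each A -> αBβ: add FIRST(β)\{ε} to FOLLOW(B); if β nullable, add FOLLOW(A).
FOLLOW(B) = {$}


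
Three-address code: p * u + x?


Break into single-operator statements:
t1 = p * u
t2 = t1 + x


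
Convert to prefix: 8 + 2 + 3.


left-to-right (same/higher precedence on left): tree is (+ (+ 8 2) 3)
Prefix: + + 8 2 3


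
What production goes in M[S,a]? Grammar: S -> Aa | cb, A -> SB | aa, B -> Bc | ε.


For [S, a]: 'a' ∈ FIRST(Aa)
Entry: S -> Aa


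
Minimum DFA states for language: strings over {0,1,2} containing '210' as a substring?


KMP-style automaton: 3 progress states + 1 absorbing accept = 4
Minimal DFA: 4 states


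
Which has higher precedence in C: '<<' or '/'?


'/' is multiplicative (level 10); '<<' is shift (level 8)
Higher level binds tighter
'/' has higher precedence than '<<'


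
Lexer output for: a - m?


Scan left to right, longest-match per lexeme
Tokens: ID(a), OP(-), ID(m)


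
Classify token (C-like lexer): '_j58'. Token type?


Pattern: letter/underscore followed by alphanumerics, not a keyword
Type: IDENTIFIER


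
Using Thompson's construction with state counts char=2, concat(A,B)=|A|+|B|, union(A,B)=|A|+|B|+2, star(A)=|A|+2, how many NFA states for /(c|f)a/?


Syntax tree has 3 char leaf(s), 1 union(s), 0 star(s)
chars contribute 3×2 = 6; each union adds +2; each star adds +2
Total: 6 + 2 + 0 = 8 states


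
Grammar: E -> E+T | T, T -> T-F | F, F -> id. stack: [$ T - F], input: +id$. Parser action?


handle 'T-F' on top
Action: reduce (T -> T-F)


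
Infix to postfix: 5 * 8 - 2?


Left to right (same or higher precedence on left)
Postfix: 5 8 * 2 -


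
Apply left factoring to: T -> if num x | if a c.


Common prefix: 'if'
Factored: T -> if T', T' -> num x | a c


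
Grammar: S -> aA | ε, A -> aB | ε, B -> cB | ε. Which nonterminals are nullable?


A nonterminal is nullable iff some alternative derives ε (directly, or every symbol in it is nullable)
Nullable: {A, B, S}


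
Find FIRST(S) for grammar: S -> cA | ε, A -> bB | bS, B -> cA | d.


Per alternative of S: FIRST(cA) = {c}; FIRST(ε) = {ε}
FIRST(S) = {c, ε}
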